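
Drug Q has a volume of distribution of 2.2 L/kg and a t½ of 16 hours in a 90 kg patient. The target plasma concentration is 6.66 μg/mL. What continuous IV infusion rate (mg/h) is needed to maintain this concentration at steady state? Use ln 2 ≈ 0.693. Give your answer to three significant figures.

Vd(total) = 90 kg × 2.2 L/kg = 198.0 L
CL = ln 2 · Vd / t½ = 0.693 × 198.0 / 16 = 8.576 L/h
Infusion rate = CL × Css = 8.576 × 6.66 = 57.12 mg/h

57.1 mg/h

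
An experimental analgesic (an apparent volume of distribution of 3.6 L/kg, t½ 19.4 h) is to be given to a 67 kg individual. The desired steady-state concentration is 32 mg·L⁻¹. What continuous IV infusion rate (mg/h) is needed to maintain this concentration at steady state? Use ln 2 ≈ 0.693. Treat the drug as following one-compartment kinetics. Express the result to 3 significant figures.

276 mg/h

Vd = 3.6 L/kg × 67 kg = 241.2 L
CL = ln 2 · Vd / t½ = 0.693 × 241.2 / 19.4 = 8.616 L/h
Infusion rate = CL × Css = 8.616 × 32 = 275.7 mg/h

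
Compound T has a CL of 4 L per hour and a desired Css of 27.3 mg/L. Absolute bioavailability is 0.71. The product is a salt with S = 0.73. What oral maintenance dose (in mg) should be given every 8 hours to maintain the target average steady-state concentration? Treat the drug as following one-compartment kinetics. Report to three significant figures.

1690 mg

D = CL × Css × τ / F / S = 4.000 × 27.3 × 8 / 0.71 / 0.73 = 1686 mg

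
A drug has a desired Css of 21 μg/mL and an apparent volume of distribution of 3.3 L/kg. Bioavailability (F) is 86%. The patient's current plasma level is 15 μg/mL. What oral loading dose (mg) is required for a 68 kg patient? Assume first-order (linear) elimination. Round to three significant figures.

1570 mg

Vd(total) = 68 kg × 3.3 L/kg = 224.4 L
The loading dose fills Vd to the target concentration.
Concentration deficit ΔC = 21 − 15 = 6.000 mg/L
LD = Vd × ΔC / F = 224.4 × 6.000 / 0.86 = 1566 mg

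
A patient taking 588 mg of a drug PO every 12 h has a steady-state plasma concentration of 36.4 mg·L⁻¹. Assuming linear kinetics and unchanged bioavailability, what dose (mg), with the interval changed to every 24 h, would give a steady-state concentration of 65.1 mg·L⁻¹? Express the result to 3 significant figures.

2100 mg

With linear kinetics, Css is proportional to dose rate (D/τ) at fixed clearance.
D₂ = D₁ × (Css,target / Css,current) × (τ₂/τ₁) = 588 × (65.1/36.4) × (24/12) = 2103 mg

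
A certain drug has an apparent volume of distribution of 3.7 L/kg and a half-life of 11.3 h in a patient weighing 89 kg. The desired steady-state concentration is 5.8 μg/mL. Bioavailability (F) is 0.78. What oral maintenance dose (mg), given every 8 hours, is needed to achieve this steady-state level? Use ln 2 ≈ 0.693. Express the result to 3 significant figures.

1200 mg

Total Vd = 3.7 × 89 = 329.3 L
CL = 0.693 × Vd / t½ = 0.693 × 329.3 / 11.3 = 20.20 L/h
D = CL × Css × τ / F = 20.20 × 5.8 × 8 / 0.78 = 1202 mg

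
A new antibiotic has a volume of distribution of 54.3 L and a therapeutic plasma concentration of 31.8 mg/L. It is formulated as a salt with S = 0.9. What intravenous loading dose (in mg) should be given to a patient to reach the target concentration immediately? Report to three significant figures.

The loading dose fills Vd to the target concentration.
LD = Vd × C / S = 54.30 × 31.80 / 0.9 = 1919 mg

1920 mg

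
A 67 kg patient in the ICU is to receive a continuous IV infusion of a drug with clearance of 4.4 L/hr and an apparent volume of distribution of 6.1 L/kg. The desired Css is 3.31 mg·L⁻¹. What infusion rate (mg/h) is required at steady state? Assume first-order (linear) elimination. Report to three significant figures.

14.6 mg/h

Maintenance depends on clearance, not Vd — rate in must match rate out.
Rate = CL × Css = 4.400 × 3.31 = 14.56 mg/h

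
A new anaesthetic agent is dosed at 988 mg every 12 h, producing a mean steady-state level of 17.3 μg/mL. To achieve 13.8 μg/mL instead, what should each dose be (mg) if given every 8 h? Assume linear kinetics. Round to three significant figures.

525 mg

With linear kinetics, Css is proportional to dose rate (D/τ) at fixed clearance.
D₂ = D₁ × (Css,target / Css,current) × (τ₂/τ₁) = 988 × (13.8/17.3) × (8/12) = 525.4 mg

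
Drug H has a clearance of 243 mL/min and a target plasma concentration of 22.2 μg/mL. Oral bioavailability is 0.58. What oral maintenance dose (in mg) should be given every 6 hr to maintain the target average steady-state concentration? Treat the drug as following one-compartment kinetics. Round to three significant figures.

3350 mg

Convert clearance: 243 mL/min × 60 min/h ÷ 1000 mL/L = 14.58 L/h
D = CL × Css × τ / F = 14.58 × 22.2 × 6 / 0.58 = 3348 mg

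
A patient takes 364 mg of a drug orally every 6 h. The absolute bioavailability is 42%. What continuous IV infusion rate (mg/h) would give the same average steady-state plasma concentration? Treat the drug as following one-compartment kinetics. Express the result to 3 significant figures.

Equivalent systemic input: infusion rate = F·D/τ.
Rate = 0.42 × 364 / 6 = 25.48 mg/h

25.5 mg/h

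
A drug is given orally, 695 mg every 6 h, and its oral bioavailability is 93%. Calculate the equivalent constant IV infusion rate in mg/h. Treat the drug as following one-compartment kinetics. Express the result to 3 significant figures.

108 mg/h

Equivalent systemic input: infusion rate = F·D/τ.
Rate = 0.93 × 695 / 6 = 107.7 mg/h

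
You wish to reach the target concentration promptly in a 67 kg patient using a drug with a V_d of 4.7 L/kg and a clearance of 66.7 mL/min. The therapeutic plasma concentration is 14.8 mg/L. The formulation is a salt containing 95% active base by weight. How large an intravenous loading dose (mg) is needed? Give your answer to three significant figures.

Vd(total) = 67 kg × 4.7 L/kg = 314.9 L
LD is governed by Vd — clearance does not enter the loading-dose calculation.
LD = Vd × C / S = 314.9 × 14.80 / 0.95 = 4906 mg

4910 mg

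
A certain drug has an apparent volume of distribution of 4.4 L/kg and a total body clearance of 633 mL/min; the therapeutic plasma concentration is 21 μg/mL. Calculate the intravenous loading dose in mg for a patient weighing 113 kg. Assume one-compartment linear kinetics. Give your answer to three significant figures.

Total Vd = 4.4 × 113 = 497.2 L
LD = Vd × C = 497.2 × 21.00 = 10440 mg

10400 mg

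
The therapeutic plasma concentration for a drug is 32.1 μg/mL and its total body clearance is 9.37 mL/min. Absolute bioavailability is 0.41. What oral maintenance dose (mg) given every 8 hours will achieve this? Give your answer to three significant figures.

352 mg

CL = 9.37 mL/min × 60/1000 = 0.5622 L/h
At steady state, dose per interval replaces the amount cleared in that interval: F·D/τ = CL·Css.
D = CL × Css × τ / F = 0.5622 × 32.1 × 8 / 0.41 = 352.1 mg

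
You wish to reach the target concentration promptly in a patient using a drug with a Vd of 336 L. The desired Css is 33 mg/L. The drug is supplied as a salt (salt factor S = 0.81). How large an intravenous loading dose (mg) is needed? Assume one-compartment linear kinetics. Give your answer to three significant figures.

13700 mg

LD = Vd × C / S = 336.0 × 33.00 / 0.81 = 13690 mg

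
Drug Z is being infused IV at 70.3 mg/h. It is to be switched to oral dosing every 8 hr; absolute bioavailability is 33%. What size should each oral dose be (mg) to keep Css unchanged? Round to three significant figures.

1700 mg

To maintain the same Css, the systemic dosing rate must be unchanged: F·D/τ = infusion rate.
D = rate × τ / F = 70.3 × 8 / 0.33 = 1704 mg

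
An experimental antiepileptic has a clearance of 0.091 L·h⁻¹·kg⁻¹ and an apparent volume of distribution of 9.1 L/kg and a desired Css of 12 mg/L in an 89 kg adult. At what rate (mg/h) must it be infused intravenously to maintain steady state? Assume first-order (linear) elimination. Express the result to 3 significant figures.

CL = 0.091 L·h⁻¹·kg⁻¹ × 89 kg = 8.099 L/h
R₀ = 8.099 × 12 = 97.19 mg/h

97.2 mg/h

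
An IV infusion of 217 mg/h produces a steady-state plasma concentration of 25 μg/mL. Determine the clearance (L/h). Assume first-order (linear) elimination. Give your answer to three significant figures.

8.68 L/h

At steady state, infusion rate = CL × Css, so CL = rate / Css.
CL = 217 / 25 = 8.680 L/h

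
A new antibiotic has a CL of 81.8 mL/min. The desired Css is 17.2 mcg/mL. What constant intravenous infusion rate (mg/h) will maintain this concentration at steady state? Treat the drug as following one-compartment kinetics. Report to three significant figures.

84.4 mg/h

CL = 81.8 mL/min × 60/1000 = 4.908 L/h
Infusion rate = CL · Css = 4.908 L/h × 17.2 mg/L = 84.42 mg/h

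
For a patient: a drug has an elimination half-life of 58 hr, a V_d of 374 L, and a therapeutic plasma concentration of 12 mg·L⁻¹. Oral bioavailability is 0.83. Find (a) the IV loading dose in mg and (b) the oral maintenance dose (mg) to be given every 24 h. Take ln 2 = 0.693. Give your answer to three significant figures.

(a) 4490 mg; (b) 1550 mg

LD = Vd × C = 374.0 × 12 = 4488 mg
CL = 0.693 × Vd / t½ = 0.693 × 374.0 / 58 = 4.469 L/h
D = CL × Css × τ / F = 4.469 × 12 × 24 / 0.83 = 1551 mg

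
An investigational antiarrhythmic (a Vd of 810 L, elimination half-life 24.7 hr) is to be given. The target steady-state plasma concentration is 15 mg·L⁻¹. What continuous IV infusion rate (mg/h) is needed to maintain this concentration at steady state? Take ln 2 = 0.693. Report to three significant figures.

k = 0.693/24.7 = 0.02806 h⁻¹, so CL = k·Vd = 0.02806 × 810.0 = 22.73 L/h
Infusion rate = CL × Css = 22.73 × 15 = 341.0 mg/h

341 mg/h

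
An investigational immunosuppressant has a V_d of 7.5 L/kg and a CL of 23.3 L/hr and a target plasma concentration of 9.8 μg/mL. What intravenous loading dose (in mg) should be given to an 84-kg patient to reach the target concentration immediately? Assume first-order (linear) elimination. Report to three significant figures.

6170 mg

Vd(total) = 84 kg × 7.5 L/kg = 630.0 L
The loading dose fills Vd to the target concentration.
LD = Vd × C = 630.0 × 9.800 = 6174 mg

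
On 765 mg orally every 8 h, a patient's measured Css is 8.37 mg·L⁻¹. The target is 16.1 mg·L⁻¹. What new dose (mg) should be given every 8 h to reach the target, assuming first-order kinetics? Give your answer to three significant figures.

With linear kinetics, Css is proportional to dose rate (D/τ) at fixed clearance.
D₂ = D₁ × (Css,target / Css,current) = 765 × 16.1/8.37 = 1472 mg

1470 mg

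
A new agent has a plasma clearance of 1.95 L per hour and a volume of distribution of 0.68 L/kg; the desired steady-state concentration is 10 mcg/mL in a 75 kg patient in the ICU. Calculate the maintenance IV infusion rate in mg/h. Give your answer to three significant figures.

R₀ = 1.950 × 10 = 19.50 mg/h

19.5 mg/h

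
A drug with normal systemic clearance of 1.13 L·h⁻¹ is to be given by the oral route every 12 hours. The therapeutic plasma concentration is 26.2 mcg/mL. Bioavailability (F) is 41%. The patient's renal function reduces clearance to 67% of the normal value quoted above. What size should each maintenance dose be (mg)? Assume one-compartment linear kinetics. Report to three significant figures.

581 mg

Patient clearance = 0.67 × 1.130 = 0.7571 L/h
D = CL × Css × τ / F = 0.7571 × 26.2 × 12 / 0.41 = 580.6 mg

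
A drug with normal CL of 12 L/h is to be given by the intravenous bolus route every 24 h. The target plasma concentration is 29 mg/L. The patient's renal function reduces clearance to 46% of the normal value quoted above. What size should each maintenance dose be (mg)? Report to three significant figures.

Patient clearance = 0.46 × 12.00 = 5.520 L/h
At steady state, dose per interval replaces the amount cleared in that interval: D/τ = CL·Css.
D = CL × Css × τ = 5.520 × 29 × 24 = 3842 mg

3840 mg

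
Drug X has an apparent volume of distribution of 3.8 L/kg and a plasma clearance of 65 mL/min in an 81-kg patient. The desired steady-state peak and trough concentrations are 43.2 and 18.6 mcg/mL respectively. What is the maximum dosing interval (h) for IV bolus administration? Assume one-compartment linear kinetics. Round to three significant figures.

66.5 h

Vd(total) = 81 kg × 3.8 L/kg = 307.8 L
CL = 65 mL/min × 60/1000 = 3.900 L/h
k = CL / Vd = 3.900 / 307.8 = 0.01267 h⁻¹
Between IV bolus doses, concentration decays as C = C₀·e^(−kτ), so C_peak/C_trough = e^(kτ).
τ_max = ln(C_peak/C_trough) / k = ln(43.2/18.6) / 0.01267 = 0.8427 / 0.01267 = 66.51 h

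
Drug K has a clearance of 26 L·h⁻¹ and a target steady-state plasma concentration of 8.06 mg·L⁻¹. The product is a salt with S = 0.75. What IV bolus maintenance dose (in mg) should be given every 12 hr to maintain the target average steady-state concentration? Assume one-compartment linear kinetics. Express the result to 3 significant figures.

D = CL × Css × τ / S = 26.00 × 8.06 × 12 / 0.75 = 3353 mg

3350 mg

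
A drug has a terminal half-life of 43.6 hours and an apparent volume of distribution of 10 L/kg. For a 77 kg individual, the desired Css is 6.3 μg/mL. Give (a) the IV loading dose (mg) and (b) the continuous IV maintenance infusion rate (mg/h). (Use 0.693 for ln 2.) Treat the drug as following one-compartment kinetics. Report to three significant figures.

Total Vd = 10 × 77 = 770.0 L
LD = Vd × C = 770.0 × 6.3 = 4851 mg
CL = 0.693 × Vd / t½ = 0.693 × 770.0 / 43.6 = 12.24 L/h
Infusion rate = CL × Css = 12.24 × 6.3 = 77.11 mg/h

(a) 4850 mg; (b) 77.1 mg/h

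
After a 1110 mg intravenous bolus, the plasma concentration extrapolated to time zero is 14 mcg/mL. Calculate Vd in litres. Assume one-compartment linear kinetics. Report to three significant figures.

Immediately after an IV bolus, C₀ = Dose / Vd, so Vd = Dose / C₀.
Vd = 1110 / 14 = 79.29 L

79.3 L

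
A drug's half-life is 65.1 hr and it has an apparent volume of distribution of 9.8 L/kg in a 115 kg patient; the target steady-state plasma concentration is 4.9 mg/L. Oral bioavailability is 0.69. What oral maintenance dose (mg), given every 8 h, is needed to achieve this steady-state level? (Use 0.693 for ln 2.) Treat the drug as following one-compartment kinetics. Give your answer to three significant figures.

Total Vd = 9.8 × 115 = 1127 L
CL = 0.693 × Vd / t½ = 0.693 × 1127 / 65.1 = 12.00 L/h
D = CL × Css × τ / F = 12.00 × 4.9 × 8 / 0.69 = 681.7 mg

682 mg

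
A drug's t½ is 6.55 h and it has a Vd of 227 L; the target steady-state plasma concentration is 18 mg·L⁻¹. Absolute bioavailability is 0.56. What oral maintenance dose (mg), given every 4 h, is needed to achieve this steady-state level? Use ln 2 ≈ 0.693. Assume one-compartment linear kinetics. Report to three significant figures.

CL = 0.693 × Vd / t½ = 0.693 × 227.0 / 6.55 = 24.02 L/h
D = CL × Css × τ / F = 24.02 × 18 × 4 / 0.56 = 3088 mg

3090 mg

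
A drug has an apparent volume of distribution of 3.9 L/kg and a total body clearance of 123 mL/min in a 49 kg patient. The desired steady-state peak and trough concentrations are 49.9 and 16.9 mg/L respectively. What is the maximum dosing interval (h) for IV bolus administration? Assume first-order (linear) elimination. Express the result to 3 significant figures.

Vd = 3.9 L/kg × 49 kg = 191.1 L
CL = 123 mL/min = 123 × 0.06 = 7.380 L/h
k = CL / Vd = 7.380 / 191.1 = 0.03862 h⁻¹
Between IV bolus doses, concentration decays as C = C₀·e^(−kτ), so C_peak/C_trough = e^(kτ).
τ_max = ln(C_peak/C_trough) / k = ln(49.9/16.9) / 0.03862 = 1.083 / 0.03862 = 28.04 h

28.0 h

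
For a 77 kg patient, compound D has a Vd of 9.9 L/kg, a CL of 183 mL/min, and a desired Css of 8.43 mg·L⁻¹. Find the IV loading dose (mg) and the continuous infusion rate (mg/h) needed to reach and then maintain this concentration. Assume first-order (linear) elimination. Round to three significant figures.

(a) 6430 mg; (b) 92.6 mg/h

Vd = 9.9 L/kg × 77 kg = 762.3 L
Loading dose = Vd × C = 762.3 × 8.43 = 6426 mg
CL = 183 mL/min × 60/1000 = 10.98 L/h
Infusion rate = 10.98 L/h × 8.43 mg/L = 92.56 mg/h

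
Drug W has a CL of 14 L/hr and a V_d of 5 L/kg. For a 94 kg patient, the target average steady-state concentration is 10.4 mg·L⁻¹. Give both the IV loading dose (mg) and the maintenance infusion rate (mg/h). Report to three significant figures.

(a) 4890 mg; (b) 146 mg/h

Vd = 5 L/kg × 94 kg = 470.0 L
LD = Vd · C_target = 470.0 × 10.4 = 4888 mg
Maintenance: replace elimination → rate = CL × Css = 14.00 × 10.4 = 145.6 mg/h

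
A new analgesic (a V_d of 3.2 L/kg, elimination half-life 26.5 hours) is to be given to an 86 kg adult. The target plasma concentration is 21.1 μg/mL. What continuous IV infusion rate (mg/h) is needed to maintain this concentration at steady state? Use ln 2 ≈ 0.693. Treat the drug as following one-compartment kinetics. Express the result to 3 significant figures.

152 mg/h

Vd(total) = 86 kg × 3.2 L/kg = 275.2 L
k = 0.693/26.5 = 0.02615 h⁻¹, so CL = k·Vd = 0.02615 × 275.2 = 7.196 L/h
Infusion rate = CL × Css = 7.196 × 21.1 = 151.8 mg/h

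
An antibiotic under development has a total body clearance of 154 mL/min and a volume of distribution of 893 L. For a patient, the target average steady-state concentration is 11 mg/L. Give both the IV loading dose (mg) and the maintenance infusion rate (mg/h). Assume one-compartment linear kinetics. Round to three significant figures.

(a) 9820 mg; (b) 102 mg/h

LD = Vd · C_target = 893.0 × 11 = 9823 mg
Convert clearance: 154 mL/min × 60 min/h ÷ 1000 mL/L = 9.240 L/h
Maintenance infusion rate = CL × Css = 9.240 × 11 = 101.6 mg/h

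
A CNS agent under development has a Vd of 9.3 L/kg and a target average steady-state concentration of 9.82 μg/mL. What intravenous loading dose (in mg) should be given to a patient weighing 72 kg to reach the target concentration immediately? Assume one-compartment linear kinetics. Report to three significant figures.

Total Vd = 9.3 × 72 = 669.6 L
LD = Vd × C = 669.6 × 9.820 = 6575 mg

6580 mg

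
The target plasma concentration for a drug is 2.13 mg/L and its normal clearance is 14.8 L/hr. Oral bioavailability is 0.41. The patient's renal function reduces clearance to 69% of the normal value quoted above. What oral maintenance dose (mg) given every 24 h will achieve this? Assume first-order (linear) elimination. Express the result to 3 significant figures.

Patient clearance = 0.69 × 14.80 = 10.21 L/h
At steady state, dose per interval replaces the amount cleared in that interval: F·D/τ = CL·Css.
D = CL × Css × τ / F = 10.21 × 2.13 × 24 / 0.41 = 1273 mg

1270 mg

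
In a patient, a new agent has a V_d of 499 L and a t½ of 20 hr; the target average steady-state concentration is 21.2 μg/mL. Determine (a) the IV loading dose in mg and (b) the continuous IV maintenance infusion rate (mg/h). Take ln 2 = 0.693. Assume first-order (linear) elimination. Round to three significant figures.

LD = Vd × C = 499.0 × 21.2 = 10580 mg
CL = 0.693 × Vd / t½ = 0.693 × 499.0 / 20 = 17.29 L/h
Infusion rate = CL × Css = 17.29 × 21.2 = 366.5 mg/h

(a) 10600 mg; (b) 367 mg/h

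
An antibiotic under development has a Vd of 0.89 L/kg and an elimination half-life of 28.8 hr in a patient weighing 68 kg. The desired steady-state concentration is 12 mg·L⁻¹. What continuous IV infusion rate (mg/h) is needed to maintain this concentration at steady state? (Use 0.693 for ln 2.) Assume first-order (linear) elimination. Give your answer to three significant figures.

17.5 mg/h

Total Vd = 0.89 × 68 = 60.52 L
CL = ln 2 · Vd / t½ = 0.693 × 60.52 / 28.8 = 1.456 L/h
Infusion rate = CL × Css = 1.456 × 12 = 17.47 mg/h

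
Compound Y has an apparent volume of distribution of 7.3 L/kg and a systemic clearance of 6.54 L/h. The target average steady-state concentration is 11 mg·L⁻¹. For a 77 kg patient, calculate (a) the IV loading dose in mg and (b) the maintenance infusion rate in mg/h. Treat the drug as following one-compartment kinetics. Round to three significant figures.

(a) 6180 mg; (b) 71.9 mg/h

Total Vd = 7.3 × 77 = 562.1 L
Loading dose = Vd × C = 562.1 × 11 = 6183 mg
Infusion rate = 6.540 L/h × 11 mg/L = 71.94 mg/h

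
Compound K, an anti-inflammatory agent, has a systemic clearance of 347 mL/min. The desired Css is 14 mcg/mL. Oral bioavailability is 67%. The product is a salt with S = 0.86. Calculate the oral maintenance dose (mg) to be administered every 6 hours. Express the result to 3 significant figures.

CL = 347 mL/min × 60/1000 = 20.82 L/h
D = CL × Css × τ / F / S = 20.82 × 14 × 6 / 0.67 / 0.86 = 3035 mg

3040 mg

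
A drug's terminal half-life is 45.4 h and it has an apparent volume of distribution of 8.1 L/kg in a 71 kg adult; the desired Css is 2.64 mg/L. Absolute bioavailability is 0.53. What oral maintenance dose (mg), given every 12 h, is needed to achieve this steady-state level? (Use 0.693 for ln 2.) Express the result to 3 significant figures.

525 mg

Total Vd = 8.1 × 71 = 575.1 L
k = 0.693/45.4 = 0.01526 h⁻¹, so CL = k·Vd = 0.01526 × 575.1 = 8.776 L/h
D = CL × Css × τ / F = 8.776 × 2.64 × 12 / 0.53 = 524.6 mg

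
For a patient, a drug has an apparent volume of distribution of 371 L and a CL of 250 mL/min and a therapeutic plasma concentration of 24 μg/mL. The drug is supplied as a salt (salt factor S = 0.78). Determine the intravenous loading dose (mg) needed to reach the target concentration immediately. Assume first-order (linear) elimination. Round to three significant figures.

LD = Vd × C / S = 371.0 × 24.00 / 0.78 = 11420 mg

11400 mg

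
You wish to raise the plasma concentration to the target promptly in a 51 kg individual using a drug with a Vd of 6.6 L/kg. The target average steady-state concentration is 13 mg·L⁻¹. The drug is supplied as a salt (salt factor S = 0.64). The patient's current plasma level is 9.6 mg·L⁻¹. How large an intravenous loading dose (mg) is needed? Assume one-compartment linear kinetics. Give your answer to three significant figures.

1790 mg

Vd = 6.6 L/kg × 51 kg = 336.6 L
Concentration deficit ΔC = 13 − 9.6 = 3.400 mg/L
LD = Vd × ΔC / S = 336.6 × 3.400 / 0.64 = 1788 mg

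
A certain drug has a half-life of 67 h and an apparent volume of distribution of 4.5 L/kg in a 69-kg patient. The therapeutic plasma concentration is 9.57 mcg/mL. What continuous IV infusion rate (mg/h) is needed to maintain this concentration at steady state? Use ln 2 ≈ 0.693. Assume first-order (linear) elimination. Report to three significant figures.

30.7 mg/h

Total Vd = 4.5 × 69 = 310.5 L
CL = 0.693 × Vd / t½ = 0.693 × 310.5 / 67 = 3.212 L/h
Infusion rate = CL × Css = 3.212 × 9.57 = 30.74 mg/h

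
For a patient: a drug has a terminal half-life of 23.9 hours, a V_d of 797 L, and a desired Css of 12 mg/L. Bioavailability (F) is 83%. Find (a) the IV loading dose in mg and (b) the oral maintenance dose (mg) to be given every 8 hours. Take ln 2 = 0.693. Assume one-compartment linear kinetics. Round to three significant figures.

(a) 9560 mg; (b) 2670 mg

LD = Vd × C = 797.0 × 12 = 9564 mg
CL = 0.693 × Vd / t½ = 0.693 × 797.0 / 23.9 = 23.11 L/h
D = CL × Css × τ / F = 23.11 × 12 × 8 / 0.83 = 2673 mg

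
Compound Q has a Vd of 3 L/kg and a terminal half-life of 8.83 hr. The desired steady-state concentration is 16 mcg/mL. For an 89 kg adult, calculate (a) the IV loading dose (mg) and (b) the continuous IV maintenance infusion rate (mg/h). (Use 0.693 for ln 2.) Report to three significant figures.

(a) 4270 mg; (b) 335 mg/h

Total Vd = 3 × 89 = 267.0 L
LD = Vd × C = 267.0 × 16 = 4272 mg
CL = 0.693 × Vd / t½ = 0.693 × 267.0 / 8.83 = 20.95 L/h
Infusion rate = CL × Css = 20.95 × 16 = 335.2 mg/h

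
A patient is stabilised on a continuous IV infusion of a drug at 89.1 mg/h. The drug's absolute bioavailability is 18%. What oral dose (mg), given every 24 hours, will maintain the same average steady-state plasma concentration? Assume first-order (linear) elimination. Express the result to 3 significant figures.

11900 mg

To maintain the same Css, the systemic dosing rate must be unchanged: F·D/τ = infusion rate.
D = rate × τ / F = 89.1 × 24 / 0.18 = 11880 mg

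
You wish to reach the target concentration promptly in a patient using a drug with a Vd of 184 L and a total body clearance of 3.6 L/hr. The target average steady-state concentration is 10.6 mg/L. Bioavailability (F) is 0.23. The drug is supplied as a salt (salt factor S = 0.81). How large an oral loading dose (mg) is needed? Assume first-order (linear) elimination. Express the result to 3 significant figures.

10500 mg

The loading dose fills Vd to the target concentration.
LD = Vd × C / F / S = 184.0 × 10.60 / 0.23 / 0.81 = 10470 mg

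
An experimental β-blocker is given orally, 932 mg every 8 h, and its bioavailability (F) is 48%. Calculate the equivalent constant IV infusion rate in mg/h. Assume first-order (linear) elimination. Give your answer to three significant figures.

Equivalent systemic input: infusion rate = F·D/τ.
Rate = 0.48 × 932 / 8 = 55.92 mg/h

55.9 mg/h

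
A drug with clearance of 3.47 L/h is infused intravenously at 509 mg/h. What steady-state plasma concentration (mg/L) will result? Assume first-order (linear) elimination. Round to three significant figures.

147 mg/L

Css = rate / CL = 509 / 3.470 = 146.7 mg/L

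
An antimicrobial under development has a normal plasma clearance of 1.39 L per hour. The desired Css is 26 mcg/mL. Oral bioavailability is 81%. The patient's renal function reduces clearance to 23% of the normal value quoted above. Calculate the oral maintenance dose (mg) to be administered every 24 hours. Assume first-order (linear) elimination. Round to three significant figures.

Patient clearance = 0.23 × 1.390 = 0.3197 L/h
D = CL × Css × τ / F = 0.3197 × 26 × 24 / 0.81 = 246.3 mg

246 mg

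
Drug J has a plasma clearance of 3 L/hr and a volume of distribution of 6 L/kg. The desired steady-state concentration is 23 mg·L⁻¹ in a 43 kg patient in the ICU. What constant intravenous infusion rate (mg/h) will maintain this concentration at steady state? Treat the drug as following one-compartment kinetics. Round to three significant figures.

69.0 mg/h

R₀ = 3.000 × 23 = 69.00 mg/h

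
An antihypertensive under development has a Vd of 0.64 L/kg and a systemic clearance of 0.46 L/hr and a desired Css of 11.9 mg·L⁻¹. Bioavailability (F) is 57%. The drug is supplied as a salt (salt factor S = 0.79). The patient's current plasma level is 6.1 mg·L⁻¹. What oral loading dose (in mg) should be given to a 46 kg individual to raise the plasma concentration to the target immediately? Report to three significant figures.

Vd = 0.64 L/kg × 46 kg = 29.44 L
Concentration deficit ΔC = 11.9 − 6.1 = 5.800 mg/L
LD = Vd × ΔC / F / S = 29.44 × 5.800 / 0.57 / 0.79 = 379.2 mg

379 mg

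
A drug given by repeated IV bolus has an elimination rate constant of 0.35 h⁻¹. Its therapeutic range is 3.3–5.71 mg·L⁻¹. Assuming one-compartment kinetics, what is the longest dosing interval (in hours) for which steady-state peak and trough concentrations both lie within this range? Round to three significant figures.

1.57 h

Between IV bolus doses, concentration decays as C = C₀·e^(−kτ), so C_peak/C_trough = e^(kτ).
τ_max = ln(C_peak/C_trough) / k = ln(5.71/3.3) / 0.3500 = 0.5483 / 0.3500 = 1.567 h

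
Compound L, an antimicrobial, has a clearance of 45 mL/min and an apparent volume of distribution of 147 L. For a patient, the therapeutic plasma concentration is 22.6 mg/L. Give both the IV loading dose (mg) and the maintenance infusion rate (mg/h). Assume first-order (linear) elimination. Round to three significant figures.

(a) 3320 mg; (b) 61.0 mg/h

Loading: fill Vd to C_target → 147.0 L × 22.6 mg/L = 3322 mg
Convert clearance: 45 mL/min × 60 min/h ÷ 1000 mL/L = 2.700 L/h
Infusion rate = 2.700 L/h × 22.6 mg/L = 61.02 mg/h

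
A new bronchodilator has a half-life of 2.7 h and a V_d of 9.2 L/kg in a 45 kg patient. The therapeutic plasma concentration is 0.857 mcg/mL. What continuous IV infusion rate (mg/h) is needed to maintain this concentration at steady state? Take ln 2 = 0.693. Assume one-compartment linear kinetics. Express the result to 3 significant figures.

Vd = 9.2 L/kg × 45 kg = 414.0 L
CL = ln 2 · Vd / t½ = 0.693 × 414.0 / 2.7 = 106.3 L/h
Infusion rate = CL × Css = 106.3 × 0.857 = 91.10 mg/h

91.1 mg/h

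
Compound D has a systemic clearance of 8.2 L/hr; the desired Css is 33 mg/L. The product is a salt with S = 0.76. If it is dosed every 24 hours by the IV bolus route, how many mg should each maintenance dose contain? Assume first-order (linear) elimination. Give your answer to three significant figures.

D = CL × Css × τ / S = 8.200 × 33 × 24 / 0.76 = 8545 mg

8550 mg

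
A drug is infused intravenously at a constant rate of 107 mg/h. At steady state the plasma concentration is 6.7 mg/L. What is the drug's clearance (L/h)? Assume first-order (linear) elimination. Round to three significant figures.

At steady state, infusion rate = CL × Css, so CL = rate / Css.
CL = 107 / 6.7 = 15.97 L/h

16.0 L/h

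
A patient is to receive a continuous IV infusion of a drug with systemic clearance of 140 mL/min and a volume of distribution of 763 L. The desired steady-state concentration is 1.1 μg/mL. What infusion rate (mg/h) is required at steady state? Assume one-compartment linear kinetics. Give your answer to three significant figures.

CL = 140 mL/min × 60/1000 = 8.400 L/h
Infusion rate = CL · Css = 8.400 L/h × 1.1 mg/L = 9.240 mg/h

9.24 mg/h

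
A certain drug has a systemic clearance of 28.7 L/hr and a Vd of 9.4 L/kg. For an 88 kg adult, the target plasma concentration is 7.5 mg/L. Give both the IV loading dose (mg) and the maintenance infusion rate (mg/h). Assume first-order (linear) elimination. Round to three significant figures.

Vd = 9.4 L/kg × 88 kg = 827.2 L
Loading dose = Vd × C = 827.2 × 7.5 = 6204 mg
Maintenance: replace elimination → rate = CL × Css = 28.70 × 7.5 = 215.3 mg/h

(a) 6200 mg; (b) 215 mg/h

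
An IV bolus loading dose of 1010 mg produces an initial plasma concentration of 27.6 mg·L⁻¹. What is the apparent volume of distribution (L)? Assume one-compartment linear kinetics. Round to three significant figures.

Immediately after an IV bolus, C₀ = Dose / Vd, so Vd = Dose / C₀.
Vd = 1010 / 27.6 = 36.59 L

36.6 L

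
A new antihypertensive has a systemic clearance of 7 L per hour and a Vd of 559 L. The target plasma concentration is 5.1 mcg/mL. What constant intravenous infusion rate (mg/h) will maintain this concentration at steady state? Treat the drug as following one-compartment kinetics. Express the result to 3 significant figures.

35.7 mg/h

Infusion rate = CL · Css = 7.000 L/h × 5.1 mg/L = 35.70 mg/h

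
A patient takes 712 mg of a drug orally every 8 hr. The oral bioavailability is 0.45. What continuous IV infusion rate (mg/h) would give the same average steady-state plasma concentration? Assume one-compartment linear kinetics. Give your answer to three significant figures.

40.1 mg/h

Equivalent systemic input: infusion rate = F·D/τ.
Rate = 0.45 × 712 / 8 = 40.05 mg/h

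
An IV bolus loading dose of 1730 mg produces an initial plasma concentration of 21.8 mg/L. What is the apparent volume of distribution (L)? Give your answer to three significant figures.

Immediately after an IV bolus, C₀ = Dose / Vd, so Vd = Dose / C₀.
Vd = 1730 / 21.8 = 79.36 L

79.4 L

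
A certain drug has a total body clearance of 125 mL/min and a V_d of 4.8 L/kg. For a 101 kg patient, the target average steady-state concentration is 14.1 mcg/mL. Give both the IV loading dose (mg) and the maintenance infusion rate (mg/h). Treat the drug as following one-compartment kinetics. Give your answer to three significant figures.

(a) 6840 mg; (b) 106 mg/h

Vd(total) = 101 kg × 4.8 L/kg = 484.8 L
Loading: fill Vd to C_target → 484.8 L × 14.1 mg/L = 6836 mg
CL = 125 mL/min = 125 × 0.06 = 7.500 L/h
Infusion rate = 7.500 L/h × 14.1 mg/L = 105.8 mg/h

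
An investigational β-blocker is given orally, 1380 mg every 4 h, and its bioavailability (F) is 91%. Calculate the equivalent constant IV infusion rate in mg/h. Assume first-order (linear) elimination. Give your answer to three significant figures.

314 mg/h

Equivalent systemic input: infusion rate = F·D/τ.
Rate = 0.91 × 1380 / 4 = 314.0 mg/h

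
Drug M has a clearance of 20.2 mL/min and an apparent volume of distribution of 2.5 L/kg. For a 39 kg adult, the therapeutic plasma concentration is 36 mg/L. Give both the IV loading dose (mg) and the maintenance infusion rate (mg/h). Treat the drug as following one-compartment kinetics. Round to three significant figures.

(a) 3510 mg; (b) 43.6 mg/h

Vd = 2.5 L/kg × 39 kg = 97.50 L
LD = Vd · C_target = 97.50 × 36 = 3510 mg
CL = 20.2 mL/min × 60/1000 = 1.212 L/h
Infusion rate = 1.212 L/h × 36 mg/L = 43.63 mg/h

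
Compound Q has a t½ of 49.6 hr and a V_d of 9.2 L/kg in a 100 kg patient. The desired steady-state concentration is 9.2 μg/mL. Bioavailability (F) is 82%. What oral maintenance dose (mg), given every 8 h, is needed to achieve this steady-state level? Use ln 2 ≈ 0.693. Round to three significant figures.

1150 mg

Vd(total) = 100 kg × 9.2 L/kg = 920.0 L
CL = ln 2 · Vd / t½ = 0.693 × 920.0 / 49.6 = 12.85 L/h
D = CL × Css × τ / F = 12.85 × 9.2 × 8 / 0.82 = 1153 mg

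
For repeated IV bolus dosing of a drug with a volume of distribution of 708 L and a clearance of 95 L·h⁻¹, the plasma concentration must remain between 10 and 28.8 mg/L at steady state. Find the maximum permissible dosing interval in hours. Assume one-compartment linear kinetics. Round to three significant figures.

k = CL / Vd = 95.00 / 708.0 = 0.1342 h⁻¹
Between IV bolus doses, concentration decays as C = C₀·e^(−kτ), so C_peak/C_trough = e^(kτ).
τ_max = ln(C_peak/C_trough) / k = ln(28.8/10) / 0.1342 = 1.058 / 0.1342 = 7.884 h

7.88 h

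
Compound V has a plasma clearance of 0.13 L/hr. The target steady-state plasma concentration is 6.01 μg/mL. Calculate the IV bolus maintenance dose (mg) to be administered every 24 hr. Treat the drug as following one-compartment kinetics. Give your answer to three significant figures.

18.8 mg

At steady state, dose per interval replaces the amount cleared in that interval: D/τ = CL·Css.
D = CL × Css × τ = 0.1300 × 6.01 × 24 = 18.75 mg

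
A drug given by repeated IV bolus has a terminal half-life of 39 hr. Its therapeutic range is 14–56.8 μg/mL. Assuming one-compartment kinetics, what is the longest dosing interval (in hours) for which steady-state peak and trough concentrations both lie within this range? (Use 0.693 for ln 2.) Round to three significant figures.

k = 0.693 / t½ = 0.693 / 39 = 0.01777 h⁻¹
Between IV bolus doses, concentration decays as C = C₀·e^(−kτ), so C_peak/C_trough = e^(kτ).
τ_max = ln(C_peak/C_trough) / k = ln(56.8/14) / 0.01777 = 1.400 / 0.01777 = 78.78 h

78.8 h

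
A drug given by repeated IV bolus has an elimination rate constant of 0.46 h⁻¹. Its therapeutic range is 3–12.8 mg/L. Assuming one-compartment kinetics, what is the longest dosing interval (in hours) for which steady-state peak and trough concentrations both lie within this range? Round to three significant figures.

Between IV bolus doses, concentration decays as C = C₀·e^(−kτ), so C_peak/C_trough = e^(kτ).
τ_max = ln(C_peak/C_trough) / k = ln(12.8/3) / 0.4600 = 1.451 / 0.4600 = 3.154 h

3.15 h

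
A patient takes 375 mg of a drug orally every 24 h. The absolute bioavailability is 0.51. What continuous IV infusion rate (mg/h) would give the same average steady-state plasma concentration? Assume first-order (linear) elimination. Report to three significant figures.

Equivalent systemic input: infusion rate = F·D/τ.
Rate = 0.51 × 375 / 24 = 7.969 mg/h

7.97 mg/h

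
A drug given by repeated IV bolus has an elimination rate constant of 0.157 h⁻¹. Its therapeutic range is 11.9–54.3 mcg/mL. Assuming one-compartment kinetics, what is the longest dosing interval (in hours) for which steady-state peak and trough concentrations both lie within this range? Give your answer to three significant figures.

9.67 h

Between IV bolus doses, concentration decays as C = C₀·e^(−kτ), so C_peak/C_trough = e^(kτ).
τ_max = ln(C_peak/C_trough) / k = ln(54.3/11.9) / 0.1570 = 1.518 / 0.1570 = 9.669 h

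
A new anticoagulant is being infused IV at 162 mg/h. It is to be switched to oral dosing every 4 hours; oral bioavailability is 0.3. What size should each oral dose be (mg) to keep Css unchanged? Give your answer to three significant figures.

2160 mg

To maintain the same Css, the systemic dosing rate must be unchanged: F·D/τ = infusion rate.
D = rate × τ / F = 162 × 4 / 0.3 = 2160 mg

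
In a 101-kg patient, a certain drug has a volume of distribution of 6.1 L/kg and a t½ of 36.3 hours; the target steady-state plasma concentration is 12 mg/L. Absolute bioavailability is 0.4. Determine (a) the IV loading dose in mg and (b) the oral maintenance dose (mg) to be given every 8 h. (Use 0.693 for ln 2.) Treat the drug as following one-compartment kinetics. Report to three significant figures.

Vd(total) = 101 kg × 6.1 L/kg = 616.1 L
LD = Vd × C = 616.1 × 12 = 7393 mg
CL = 0.693 × Vd / t½ = 0.693 × 616.1 / 36.3 = 11.76 L/h
D = CL × Css × τ / F = 11.76 × 12 × 8 / 0.4 = 2822 mg

(a) 7390 mg; (b) 2820 mg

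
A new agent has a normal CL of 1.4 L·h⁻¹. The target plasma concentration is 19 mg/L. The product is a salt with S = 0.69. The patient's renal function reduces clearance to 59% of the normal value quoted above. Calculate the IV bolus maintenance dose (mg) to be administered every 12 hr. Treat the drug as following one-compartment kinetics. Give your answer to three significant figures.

273 mg

Patient clearance = 0.59 × 1.400 = 0.8260 L/h
At steady state, dose per interval replaces the amount cleared in that interval: S·D/τ = CL·Css.
D = CL × Css × τ / S = 0.8260 × 19 × 12 / 0.69 = 272.9 mg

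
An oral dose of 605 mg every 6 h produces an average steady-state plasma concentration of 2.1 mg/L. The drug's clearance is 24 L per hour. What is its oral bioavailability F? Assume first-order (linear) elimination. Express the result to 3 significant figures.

0.500

F·D/τ = CL·Css at steady state → F = CL·Css·τ / D.
F = 24 × 2.1 × 6 / 605 = 0.500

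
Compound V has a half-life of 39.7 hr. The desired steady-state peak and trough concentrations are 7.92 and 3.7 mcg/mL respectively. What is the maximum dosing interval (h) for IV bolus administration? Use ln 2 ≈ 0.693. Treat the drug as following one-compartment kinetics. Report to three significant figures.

43.6 h

k = 0.693 / t½ = 0.693 / 39.7 = 0.01746 h⁻¹
Between IV bolus doses, concentration decays as C = C₀·e^(−kτ), so C_peak/C_trough = e^(kτ).
τ_max = ln(C_peak/C_trough) / k = ln(7.92/3.7) / 0.01746 = 0.7611 / 0.01746 = 43.59 h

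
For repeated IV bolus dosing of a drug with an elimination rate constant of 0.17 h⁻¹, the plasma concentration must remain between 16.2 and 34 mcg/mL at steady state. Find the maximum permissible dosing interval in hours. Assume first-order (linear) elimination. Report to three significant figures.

Between IV bolus doses, concentration decays as C = C₀·e^(−kτ), so C_peak/C_trough = e^(kτ).
τ_max = ln(C_peak/C_trough) / k = ln(34/16.2) / 0.1700 = 0.7413 / 0.1700 = 4.361 h

4.36 h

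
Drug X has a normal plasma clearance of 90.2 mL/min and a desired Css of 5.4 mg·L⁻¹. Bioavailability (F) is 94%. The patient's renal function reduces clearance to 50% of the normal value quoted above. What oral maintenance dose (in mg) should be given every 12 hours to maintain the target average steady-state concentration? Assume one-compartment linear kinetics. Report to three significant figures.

187 mg

Convert clearance: 90.2 mL/min × 60 min/h ÷ 1000 mL/L = 5.412 L/h
Patient clearance = 0.5 × 5.412 = 2.706 L/h
D = CL × Css × τ / F = 2.706 × 5.4 × 12 / 0.94 = 186.5 mg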